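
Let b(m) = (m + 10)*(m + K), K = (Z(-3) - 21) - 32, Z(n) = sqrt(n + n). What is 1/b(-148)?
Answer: 67/1858722 + I*sqrt(6)/5576166 ≈ 3.6046e-5 + 4.3928e-7*I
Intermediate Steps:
Z(n) = sqrt(2)*sqrt(n) (Z(n) = sqrt(2*n) = sqrt(2)*sqrt(n))
K = -53 + I*sqrt(6) (K = (sqrt(2)*sqrt(-3) - 21) - 32 = (sqrt(2)*(I*sqrt(3)) - 21) - 32 = (I*sqrt(6) - 21) - 32 = (-21 + I*sqrt(6)) - 32 = -53 + I*sqrt(6) ≈ -53.0 + 2.4495*I)
b(m) = (10 + m)*(-53 + m + I*sqrt(6)) (b(m) = (m + 10)*(m + (-53 + I*sqrt(6))) = (10 + m)*(-53 + m + I*sqrt(6)))
1/b(-148) = 1/(-530 + (-148)**2 - 43*(-148) + 10*I*sqrt(6) + I*(-148)*sqrt(6)) = 1/(-530 + 21904 + 6364 + 10*I*sqrt(6) - 148*I*sqrt(6)) = 1/(27738 - 138*I*sqrt(6))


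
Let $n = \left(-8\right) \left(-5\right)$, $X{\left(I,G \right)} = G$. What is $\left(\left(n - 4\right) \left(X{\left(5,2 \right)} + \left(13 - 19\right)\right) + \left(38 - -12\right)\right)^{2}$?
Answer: $8836$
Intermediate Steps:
$n = 40$
$\left(\left(n - 4\right) \left(X{\left(5,2 \right)} + \left(13 - 19\right)\right) + \left(38 - -12\right)\right)^{2} = \left(\left(40 - 4\right) \left(2 + \left(13 - 19\right)\right) + \left(38 - -12\right)\right)^{2} = \left(36 \left(2 - 6\right) + \left(38 + 12\right)\right)^{2} = \left(36 \left(-4\right) + 50\right)^{2} = \left(-144 + 50\right)^{2} = \left(-94\right)^{2} = 8836$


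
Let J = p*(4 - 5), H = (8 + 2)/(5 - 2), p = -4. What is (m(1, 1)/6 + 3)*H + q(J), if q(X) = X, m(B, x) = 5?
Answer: 151/9 ≈ 16.778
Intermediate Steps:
H = 10/3 ≈ 3.3333
J = 4 (J = -4*(4 - 5) = -4*(-1) = 4)
(m(1, 1)/6 + 3)*H + q(J) = (5/6 + 3)*(10/3) + 4 = (5*(⅙) + 3)*(10/3) + 4 = (⅚ + 3)*(10/3) + 4 = (23/6)*(10/3) + 4 = 115/9 + 4 = 151/9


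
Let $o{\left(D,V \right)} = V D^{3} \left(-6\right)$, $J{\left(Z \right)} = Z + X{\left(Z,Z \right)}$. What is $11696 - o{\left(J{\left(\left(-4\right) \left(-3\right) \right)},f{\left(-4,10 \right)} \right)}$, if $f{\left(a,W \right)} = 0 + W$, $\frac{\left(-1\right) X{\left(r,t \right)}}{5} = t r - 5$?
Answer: $-19116707524$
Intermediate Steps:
$X{\left(r,t \right)} = 25 - 5 r t$ ($X{\left(r,t \right)} = - 5 \left(t r - 5\right) = - 5 \left(r t - 5\right) = - 5 \left(-5 + r t\right) = 25 - 5 r t$)
$f{\left(a,W \right)} = W$
$J{\left(Z \right)} = 25 + Z - 5 Z^{2}$ ($J{\left(Z \right)} = Z - \left(-25 + 5 Z Z\right) = Z - \left(-25 + 5 Z^{2}\right) = 25 + Z - 5 Z^{2}$)
$o{\left(D,V \right)} = - 6 V D^{3}$
$11696 - o{\left(J{\left(\left(-4\right) \left(-3\right) \right)},f{\left(-4,10 \right)} \right)} = 11696 - \left(-6\right) 10 \left(25 - -12 - 5 \left(\left(-4\right) \left(-3\right)\right)^{2}\right)^{3} = 11696 - \left(-6\right) 10 \left(25 + 12 - 5 \cdot 12^{2}\right)^{3} = 11696 - \left(-6\right) 10 \left(25 + 12 - 720\right)^{3} = 11696 - \left(-6\right) 10 \left(-683\right)^{3} = 11696 - \left(-6\right) 10 \left(-318611987\right) = 11696 - 19116719220 = -19116707524$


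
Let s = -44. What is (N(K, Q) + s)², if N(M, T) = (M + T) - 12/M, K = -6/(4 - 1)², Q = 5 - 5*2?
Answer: 9025/9 ≈ 1002.8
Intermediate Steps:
Q = -5 (Q = 5 - 10 = -5)
K = -⅔ (K = -6/(3²) = -6/9 = -6*⅑ = -⅔ ≈ -0.66667)
N(M, T) = M + T - 12/M
(N(K, Q) + s)² = ((-⅔ - 5 - 12/(-⅔)) - 44)² = ((-⅔ - 5 - 12*(-3/2)) - 44)² = ((-⅔ - 5 + 18) - 44)² = (37/3 - 44)² = (-95/3)² = 9025/9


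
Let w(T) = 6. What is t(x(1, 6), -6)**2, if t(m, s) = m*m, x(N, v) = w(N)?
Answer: 1296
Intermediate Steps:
x(N, v) = 6
t(m, s) = m**2
t(x(1, 6), -6)**2 = (6**2)**2 = 36**2 = 1296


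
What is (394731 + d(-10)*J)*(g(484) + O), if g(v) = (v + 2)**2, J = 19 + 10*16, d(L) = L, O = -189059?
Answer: 18522059917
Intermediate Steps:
J = 179 (J = 19 + 160 = 179)
g(v) = (2 + v)**2
(394731 + d(-10)*J)*(g(484) + O) = (394731 - 10*179)*((2 + 484)**2 - 189059) = (394731 - 1790)*(486**2 - 189059) = 392941*(236196 - 189059) = 392941*47137 = 18522059917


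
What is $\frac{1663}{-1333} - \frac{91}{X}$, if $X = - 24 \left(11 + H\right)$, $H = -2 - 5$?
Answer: $- \frac{38345}{127968} \approx -0.29965$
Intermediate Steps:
$H = -7$ ($H = -2 - 5 = -7$)
$X = -96$ ($X = - 24 \left(11 - 7\right) = \left(-24\right) 4 = -96$)
$\frac{1663}{-1333} - \frac{91}{X} = \frac{1663}{-1333} - \frac{91}{-96} = 1663 \left(- \frac{1}{1333}\right) - - \frac{91}{96} = - \frac{1663}{1333} + \frac{91}{96} = - \frac{38345}{127968}$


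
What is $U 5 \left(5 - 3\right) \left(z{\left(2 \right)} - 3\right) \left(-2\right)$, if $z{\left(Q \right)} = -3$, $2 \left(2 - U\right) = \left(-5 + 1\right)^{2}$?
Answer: $-720$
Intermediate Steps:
$U = -6$ ($U = 2 - \frac{\left(-5 + 1\right)^{2}}{2} = 2 - \frac{\left(-4\right)^{2}}{2} = 2 - 8 = -6$)
$U 5 \left(5 - 3\right) \left(z{\left(2 \right)} - 3\right) \left(-2\right) = - 6 \cdot 5 \left(5 - 3\right) \left(-3 - 3\right) \left(-2\right) = - 6 \cdot 5 \cdot 2 \left(\left(-6\right) \left(-2\right)\right) = \left(-6\right) 10 \cdot 12 = \left(-60\right) 12 = -720$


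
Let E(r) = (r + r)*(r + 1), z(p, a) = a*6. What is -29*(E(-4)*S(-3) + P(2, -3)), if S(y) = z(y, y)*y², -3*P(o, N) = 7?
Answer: 338459/3 ≈ 1.1282e+5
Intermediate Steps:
z(p, a) = 6*a
P(o, N) = -7/3 (P(o, N) = -⅓*7 = -7/3)
E(r) = 2*r*(1 + r) (E(r) = (2*r)*(1 + r) = 2*r*(1 + r))
S(y) = 6*y³ (S(y) = (6*y)*y² = 6*y³)
-29*(E(-4)*S(-3) + P(2, -3)) = -29*((2*(-4)*(1 - 4))*(6*(-3)³) - 7/3) = -29*((2*(-4)*(-3))*(6*(-27)) - 7/3) = -29*(24*(-162) - 7/3) = -29*(-3888 - 7/3) = -29*(-11671/3) = 338459/3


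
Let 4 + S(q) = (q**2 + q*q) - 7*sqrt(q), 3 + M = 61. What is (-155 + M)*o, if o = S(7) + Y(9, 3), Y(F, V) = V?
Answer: -9409 + 679*sqrt(7) ≈ -7612.5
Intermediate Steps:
M = 58 (M = -3 + 61 = 58)
S(q) = -4 - 7*sqrt(q) + 2*q**2 (S(q) = -4 + ((q**2 + q*q) - 7*sqrt(q)) = -4 + ((q**2 + q**2) - 7*sqrt(q)) = -4 + (2*q**2 - 7*sqrt(q)) = -4 + (-7*sqrt(q) + 2*q**2) = -4 - 7*sqrt(q) + 2*q**2)
o = 97 - 7*sqrt(7) (o = (-4 - 7*sqrt(7) + 2*7**2) + 3 = (-4 - 7*sqrt(7) + 2*49) + 3 = (-4 - 7*sqrt(7) + 98) + 3 = (94 - 7*sqrt(7)) + 3 = 97 - 7*sqrt(7) ≈ 78.480)
(-155 + M)*o = (-155 + 58)*(97 - 7*sqrt(7)) = -97*(97 - 7*sqrt(7)) = -9409 + 679*sqrt(7)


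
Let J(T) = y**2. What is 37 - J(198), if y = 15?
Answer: -188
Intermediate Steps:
J(T) = 225 (J(T) = 15**2 = 225)
37 - J(198) = 37 - 1*225 = 37 - 225 = -188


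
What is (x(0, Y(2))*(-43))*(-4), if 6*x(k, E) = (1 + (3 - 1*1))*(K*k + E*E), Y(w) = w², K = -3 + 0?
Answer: 1376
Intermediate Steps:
K = -3
x(k, E) = E²/2 - 3*k/2 (x(k, E) = ((1 + (3 - 1*1))*(-3*k + E*E))/6 = ((1 + (3 - 1))*(-3*k + E²))/6 = ((1 + 2)*(E² - 3*k))/6 = (3*(E² - 3*k))/6 = (-9*k + 3*E²)/6 = E²/2 - 3*k/2)
(x(0, Y(2))*(-43))*(-4) = (((2²)²/2 - 3/2*0)*(-43))*(-4) = (((½)*4² + 0)*(-43))*(-4) = (((½)*16 + 0)*(-43))*(-4) = ((8 + 0)*(-43))*(-4) = (8*(-43))*(-4) = -344*(-4) = 1376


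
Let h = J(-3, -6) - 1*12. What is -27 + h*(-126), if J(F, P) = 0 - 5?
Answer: 2115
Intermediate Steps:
J(F, P) = -5
h = -17 (h = -5 - 1*12 = -5 - 12 = -17)
-27 + h*(-126) = -27 - 17*(-126) = -27 + 2142 = 2115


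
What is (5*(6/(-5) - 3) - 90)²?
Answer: 12321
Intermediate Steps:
(5*(6/(-5) - 3) - 90)² = (5*(6*(-⅕) - 3) - 90)² = (5*(-6/5 - 3) - 90)² = (5*(-21/5) - 90)² = (-21 - 90)² = (-111)² = 12321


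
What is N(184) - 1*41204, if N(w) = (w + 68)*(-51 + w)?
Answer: -7688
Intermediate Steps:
N(w) = (-51 + w)*(68 + w) (N(w) = (68 + w)*(-51 + w) = (-51 + w)*(68 + w))
N(184) - 1*41204 = (-3468 + 184**2 + 17*184) - 1*41204 = (-3468 + 33856 + 3128) - 41204 = 33516 - 41204 = -7688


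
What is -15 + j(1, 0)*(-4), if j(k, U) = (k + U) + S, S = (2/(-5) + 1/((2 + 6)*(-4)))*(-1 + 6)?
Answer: -83/8 ≈ -10.375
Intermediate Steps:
S = -69/32 (S = (2*(-1/5) - 1/4/8)*5 = (-2/5 + (1/8)*(-1/4))*5 = (-2/5 - 1/32)*5 = -69/160*5 = -69/32 ≈ -2.1563)
j(k, U) = -69/32 + U + k (j(k, U) = (k + U) - 69/32 = (U + k) - 69/32 = -69/32 + U + k)
-15 + j(1, 0)*(-4) = -15 + (-69/32 + 0 + 1)*(-4) = -15 - 37/32*(-4) = -15 + 37/8 = -83/8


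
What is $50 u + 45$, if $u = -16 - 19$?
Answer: $-1705$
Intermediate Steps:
$u = -35$
$50 u + 45 = 50 \left(-35\right) + 45 = -1750 + 45 = -1705$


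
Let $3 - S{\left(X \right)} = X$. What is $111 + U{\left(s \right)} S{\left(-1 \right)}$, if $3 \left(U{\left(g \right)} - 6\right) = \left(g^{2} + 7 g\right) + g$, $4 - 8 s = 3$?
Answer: $\frac{6545}{48} \approx 136.35$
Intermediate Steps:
$S{\left(X \right)} = 3 - X$
$s = \frac{1}{8}$ ($s = \frac{1}{2} - \frac{3}{8} = \frac{1}{8} \approx 0.125$)
$U{\left(g \right)} = 6 + \frac{g^{2}}{3} + \frac{8 g}{3}$ ($U{\left(g \right)} = 6 + \frac{\left(g^{2} + 7 g\right) + g}{3} = 6 + \frac{g^{2} + 8 g}{3} = 6 + \left(\frac{g^{2}}{3} + \frac{8 g}{3}\right) = 6 + \frac{g^{2}}{3} + \frac{8 g}{3}$)
$111 + U{\left(s \right)} S{\left(-1 \right)} = 111 + \left(6 + \frac{1}{3 \cdot 64} + \frac{8}{3} \cdot \frac{1}{8}\right) \left(3 - -1\right) = 111 + \left(6 + \frac{1}{3} \cdot \frac{1}{64} + \frac{1}{3}\right) \left(3 + 1\right) = 111 + \left(6 + \frac{1}{192} + \frac{1}{3}\right) 4 = 111 + \frac{1217}{192} \cdot 4 = 111 + \frac{1217}{48} = \frac{6545}{48}$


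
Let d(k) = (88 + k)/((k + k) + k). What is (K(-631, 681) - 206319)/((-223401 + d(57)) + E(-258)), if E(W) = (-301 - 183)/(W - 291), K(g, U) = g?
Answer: 215869545/233027779 ≈ 0.92637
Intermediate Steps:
d(k) = (88 + k)/(3*k) (d(k) = (88 + k)/(2*k + k) = (88 + k)/((3*k)) = (88 + k)*(1/(3*k)) = (88 + k)/(3*k))
E(W) = -484/(-291 + W)
(K(-631, 681) - 206319)/((-223401 + d(57)) + E(-258)) = (-631 - 206319)/((-223401 + (⅓)*(88 + 57)/57) - 484/(-291 - 258)) = -206950/((-223401 + (⅓)*(1/57)*145) - 484/(-549)) = -206950/((-223401 + 145/171) - 484*(-1/549)) = -206950/(-38201426/171 + 484/549) = -206950/(-2330277790/10431) = -206950*(-10431/2330277790) = 215869545/233027779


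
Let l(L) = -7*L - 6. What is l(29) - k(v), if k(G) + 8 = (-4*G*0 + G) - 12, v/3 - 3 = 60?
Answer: -378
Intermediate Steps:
v = 189 (v = 9 + 3*60 = 9 + 180 = 189)
k(G) = -20 + G (k(G) = -8 + ((-4*G*0 + G) - 12) = -8 + ((0 + G) - 12) = -8 + (G - 12) = -8 + (-12 + G) = -20 + G)
l(L) = -6 - 7*L
l(29) - k(v) = (-6 - 7*29) - (-20 + 189) = (-6 - 203) - 1*169 = -209 - 169 = -378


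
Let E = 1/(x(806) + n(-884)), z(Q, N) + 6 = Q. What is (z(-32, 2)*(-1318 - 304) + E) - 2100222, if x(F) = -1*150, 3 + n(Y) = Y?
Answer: -2114013683/1037 ≈ -2.0386e+6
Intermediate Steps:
z(Q, N) = -6 + Q
n(Y) = -3 + Y
x(F) = -150
E = -1/1037 (E = 1/(-150 + (-3 - 884)) = 1/(-150 - 887) = 1/(-1037) = -1/1037 ≈ -0.00096432)
(z(-32, 2)*(-1318 - 304) + E) - 2100222 = ((-6 - 32)*(-1318 - 304) - 1/1037) - 2100222 = (-38*(-1622) - 1/1037) - 2100222 = (61636 - 1/1037) - 2100222 = 63916531/1037 - 2100222 = -2114013683/1037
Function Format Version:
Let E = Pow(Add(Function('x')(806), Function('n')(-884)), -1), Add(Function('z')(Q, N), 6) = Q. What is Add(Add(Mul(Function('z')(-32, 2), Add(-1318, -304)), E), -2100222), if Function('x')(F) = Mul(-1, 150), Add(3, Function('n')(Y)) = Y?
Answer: Rational(-2114013683, 1037) ≈ -2.0386e+6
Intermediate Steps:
Function('z')(Q, N) = Add(-6, Q)
Function('n')(Y) = Add(-3, Y)
Function('x')(F) = -150
E = Rational(-1, 1037) (E = Pow(Add(-150, Add(-3, -884)), -1) = Pow(Add(-150, -887), -1) = Pow(-1037, -1) = Rational(-1, 1037) ≈ -0.00096432)
Add(Add(Mul(Function('z')(-32, 2), Add(-1318, -304)), E), -2100222) = Add(Add(Mul(Add(-6, -32), Add(-1318, -304)), Rational(-1, 1037)), -2100222) = Add(Add(Mul(-38, -1622), Rational(-1, 1037)), -2100222) = Add(Add(61636, Rational(-1, 1037)), -2100222) = Add(Rational(63916531, 1037), -2100222) = Rational(-2114013683, 1037)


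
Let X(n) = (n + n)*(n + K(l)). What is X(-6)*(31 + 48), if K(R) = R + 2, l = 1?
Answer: 2844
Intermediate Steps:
K(R) = 2 + R
X(n) = 2*n*(3 + n) (X(n) = (n + n)*(n + (2 + 1)) = (2*n)*(n + 3) = (2*n)*(3 + n) = 2*n*(3 + n))
X(-6)*(31 + 48) = (2*(-6)*(3 - 6))*(31 + 48) = (2*(-6)*(-3))*79 = 36*79 = 2844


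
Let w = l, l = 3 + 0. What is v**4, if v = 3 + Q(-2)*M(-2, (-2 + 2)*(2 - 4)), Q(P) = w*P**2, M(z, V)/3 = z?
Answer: 22667121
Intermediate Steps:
l = 3
w = 3
M(z, V) = 3*z
Q(P) = 3*P**2
v = -69 (v = 3 + (3*(-2)**2)*(3*(-2)) = 3 + (3*4)*(-6) = 3 + 12*(-6) = 3 - 72 = -69)
v**4 = (-69)**4 = 22667121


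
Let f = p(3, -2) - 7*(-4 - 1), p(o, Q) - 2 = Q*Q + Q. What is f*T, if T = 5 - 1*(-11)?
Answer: 624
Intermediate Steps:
p(o, Q) = 2 + Q + Q² (p(o, Q) = 2 + (Q*Q + Q) = 2 + (Q² + Q) = 2 + (Q + Q²) = 2 + Q + Q²)
f = 39 (f = (2 - 2 + (-2)²) - 7*(-4 - 1) = (2 - 2 + 4) - 7*(-5) = 4 + 35 = 39)
T = 16 (T = 5 + 11 = 16)
f*T = 39*16 = 624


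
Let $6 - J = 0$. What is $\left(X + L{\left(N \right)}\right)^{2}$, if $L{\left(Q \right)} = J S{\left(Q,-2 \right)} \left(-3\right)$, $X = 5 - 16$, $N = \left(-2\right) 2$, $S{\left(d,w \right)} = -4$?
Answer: $3721$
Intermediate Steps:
$J = 6$ ($J = 6 - 0 = 6 + 0 = 6$)
$N = -4$
$X = -11$ ($X = 5 - 16 = -11$)
$L{\left(Q \right)} = 72$ ($L{\left(Q \right)} = 6 \left(-4\right) \left(-3\right) = \left(-24\right) \left(-3\right) = 72$)
$\left(X + L{\left(N \right)}\right)^{2} = \left(-11 + 72\right)^{2} = 61^{2} = 3721$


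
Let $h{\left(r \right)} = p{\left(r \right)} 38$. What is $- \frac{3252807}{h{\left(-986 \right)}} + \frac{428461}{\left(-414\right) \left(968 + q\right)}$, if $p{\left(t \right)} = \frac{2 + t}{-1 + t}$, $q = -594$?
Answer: $- \frac{3766061928373}{43860816} \approx -85864.0$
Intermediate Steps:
$p{\left(t \right)} = \frac{2 + t}{-1 + t}$
$h{\left(r \right)} = \frac{38 \left(2 + r\right)}{-1 + r}$ ($h{\left(r \right)} = \frac{2 + r}{-1 + r} 38 = \frac{38 \left(2 + r\right)}{-1 + r}$)
$- \frac{3252807}{h{\left(-986 \right)}} + \frac{428461}{\left(-414\right) \left(968 + q\right)} = - \frac{3252807}{38 \frac{1}{-1 - 986} \left(2 - 986\right)} + \frac{428461}{\left(-414\right) \left(968 - 594\right)} = - \frac{3252807}{38 \frac{1}{-987} \left(-984\right)} + \frac{428461}{\left(-414\right) 374} = - \frac{3252807}{38 \left(- \frac{1}{987}\right) \left(-984\right)} + \frac{428461}{-154836} = - \frac{3252807}{\frac{12464}{329}} + 428461 \left(- \frac{1}{154836}\right) = \left(-3252807\right) \frac{329}{12464} - \frac{38951}{14076} = - \frac{1070173503}{12464} - \frac{38951}{14076} = - \frac{3766061928373}{43860816}$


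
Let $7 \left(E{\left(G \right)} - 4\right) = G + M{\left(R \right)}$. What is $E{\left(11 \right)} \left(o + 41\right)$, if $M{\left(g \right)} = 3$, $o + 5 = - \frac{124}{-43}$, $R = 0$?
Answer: $\frac{10032}{43} \approx 233.3$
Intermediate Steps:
$o = - \frac{91}{43}$ ($o = -5 - \frac{124}{-43} = -5 - - \frac{124}{43} = -5 + \frac{124}{43} = - \frac{91}{43} \approx -2.1163$)
$E{\left(G \right)} = \frac{31}{7} + \frac{G}{7}$ ($E{\left(G \right)} = 4 + \frac{G + 3}{7} = 4 + \frac{3 + G}{7} = 4 + \left(\frac{3}{7} + \frac{G}{7}\right) = \frac{31}{7} + \frac{G}{7}$)
$E{\left(11 \right)} \left(o + 41\right) = \left(\frac{31}{7} + \frac{1}{7} \cdot 11\right) \left(- \frac{91}{43} + 41\right) = \left(\frac{31}{7} + \frac{11}{7}\right) \frac{1672}{43} = 6 \cdot \frac{1672}{43} = \frac{10032}{43}$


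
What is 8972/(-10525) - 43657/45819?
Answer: -870577993/482244975 ≈ -1.8053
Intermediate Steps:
8972/(-10525) - 43657/45819 = 8972*(-1/10525) - 43657*1/45819 = -8972/10525 - 43657/45819 = -870577993/482244975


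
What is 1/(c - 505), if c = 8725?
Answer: 1/8220 ≈ 0.00012165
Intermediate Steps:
1/(c - 505) = 1/(8725 - 505) = 1/8220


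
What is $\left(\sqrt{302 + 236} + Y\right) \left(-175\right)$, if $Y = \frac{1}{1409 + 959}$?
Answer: $- \frac{175}{2368} - 175 \sqrt{538} \approx -4059.2$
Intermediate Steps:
$Y = \frac{1}{2368} \approx 0.0004223$
$\left(\sqrt{302 + 236} + Y\right) \left(-175\right) = \left(\sqrt{302 + 236} + \frac{1}{2368}\right) \left(-175\right) = \left(\sqrt{538} + \frac{1}{2368}\right) \left(-175\right) = \left(\frac{1}{2368} + \sqrt{538}\right) \left(-175\right) = - \frac{175}{2368} - 175 \sqrt{538}$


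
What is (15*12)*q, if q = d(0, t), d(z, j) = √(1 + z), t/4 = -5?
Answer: 180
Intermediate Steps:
t = -20 (t = 4*(-5) = -20)
q = 1 (q = √(1 + 0) = √1 = 1)
(15*12)*q = (15*12)*1 = 180*1 = 180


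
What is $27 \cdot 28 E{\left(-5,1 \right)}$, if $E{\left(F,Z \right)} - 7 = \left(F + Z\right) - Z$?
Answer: $1512$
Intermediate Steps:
$E{\left(F,Z \right)} = 7 + F$ ($E{\left(F,Z \right)} = 7 + \left(\left(F + Z\right) - Z\right) = 7 + F$)
$27 \cdot 28 E{\left(-5,1 \right)} = 27 \cdot 28 \left(7 - 5\right) = 756 \cdot 2 = 1512$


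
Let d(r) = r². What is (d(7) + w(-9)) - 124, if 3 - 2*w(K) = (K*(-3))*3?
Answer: -114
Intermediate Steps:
w(K) = 3/2 + 9*K/2 (w(K) = 3/2 - K*(-3)*3/2 = 3/2 - (-3*K)*3/2 = 3/2 - (-9)*K/2 = 3/2 + 9*K/2)
(d(7) + w(-9)) - 124 = (7² + (3/2 + (9/2)*(-9))) - 124 = (49 + (3/2 - 81/2)) - 124 = (49 - 39) - 124 = 10 - 124 = -114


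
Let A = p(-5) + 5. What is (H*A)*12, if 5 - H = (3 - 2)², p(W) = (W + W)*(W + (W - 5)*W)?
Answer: -21360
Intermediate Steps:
p(W) = 2*W*(W + W*(-5 + W)) (p(W) = (2*W)*(W + (-5 + W)*W) = (2*W)*(W + W*(-5 + W)) = 2*W*(W + W*(-5 + W)))
H = 4 (H = 5 - (3 - 2)² = 5 - 1*1² = 5 - 1*1 = 5 - 1 = 4)
A = -445 (A = 2*(-5)²*(-4 - 5) + 5 = 2*25*(-9) + 5 = -450 + 5 = -445)
(H*A)*12 = (4*(-445))*12 = -1780*12 = -21360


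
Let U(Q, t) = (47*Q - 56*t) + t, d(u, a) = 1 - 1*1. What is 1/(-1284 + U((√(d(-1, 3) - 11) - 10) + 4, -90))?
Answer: 72/244165 - I*√11/244165 ≈ 0.00029488 - 1.3584e-5*I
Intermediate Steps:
d(u, a) = 0 (d(u, a) = 1 - 1 = 0)
U(Q, t) = -55*t + 47*Q (U(Q, t) = (-56*t + 47*Q) + t = -55*t + 47*Q)
1/(-1284 + U((√(d(-1, 3) - 11) - 10) + 4, -90)) = 1/(-1284 + (-55*(-90) + 47*((√(0 - 11) - 10) + 4))) = 1/(-1284 + (4950 + 47*((√(-11) - 10) + 4))) = 1/(-1284 + (4950 + 47*((I*√11 - 10) + 4))) = 1/(-1284 + (4950 + 47*((-10 + I*√11) + 4))) = 1/(-1284 + (4950 + 47*(-6 + I*√11))) = 1/(-1284 + (4950 + (-282 + 47*I*√11))) = 1/(-1284 + (4668 + 47*I*√11)) = 1/(3384 + 47*I*√11)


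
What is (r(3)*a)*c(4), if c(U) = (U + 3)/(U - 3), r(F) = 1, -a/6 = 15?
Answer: -630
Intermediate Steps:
a = -90 (a = -6*15 = -90)
c(U) = (3 + U)/(-3 + U)
(r(3)*a)*c(4) = (1*(-90))*((3 + 4)/(-3 + 4)) = -90*7/1 = -90*7 = -630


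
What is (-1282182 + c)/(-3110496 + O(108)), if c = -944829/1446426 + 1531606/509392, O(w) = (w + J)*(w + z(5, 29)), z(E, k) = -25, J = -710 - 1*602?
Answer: 26241866250970621/65706566482690016 ≈ 0.39938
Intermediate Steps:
J = -1312 (J = -710 - 602 = -1312)
O(w) = (-1312 + w)*(-25 + w) (O(w) = (w - 1312)*(w - 25) = (-1312 + w)*(-25 + w))
c = 48168511283/20466606472 (c = -944829*1/1446426 + 1531606*(1/509392) = -104981/160714 + 765803/254696 = 48168511283/20466606472 ≈ 2.3535)
(-1282182 + c)/(-3110496 + O(108)) = (-1282182 + 48168511283/20466606472)/(-3110496 + (32800 + 108² - 1337*108)) = -26241866250970621/(20466606472*(-3110496 + (32800 + 11664 - 144396))) = -26241866250970621/(20466606472*(-3110496 - 99932)) = -26241866250970621/20466606472/(-3210428) = -26241866250970621/20466606472*(-1/3210428) = 26241866250970621/65706566482690016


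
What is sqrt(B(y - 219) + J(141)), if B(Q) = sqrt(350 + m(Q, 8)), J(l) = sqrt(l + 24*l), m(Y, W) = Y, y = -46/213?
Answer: sqrt(213*sqrt(5933541) + 226845*sqrt(141))/213 ≈ 8.4147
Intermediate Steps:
y = -46/213 (y = -46*1/213 = -46/213 ≈ -0.21596)
J(l) = 5*sqrt(l) (J(l) = sqrt(25*l) = 5*sqrt(l))
B(Q) = sqrt(350 + Q)
sqrt(B(y - 219) + J(141)) = sqrt(sqrt(350 + (-46/213 - 219)) + 5*sqrt(141)) = sqrt(sqrt(350 - 46693/213) + 5*sqrt(141)) = sqrt(sqrt(27857/213) + 5*sqrt(141)) = sqrt(sqrt(5933541)/213 + 5*sqrt(141)) = sqrt(5*sqrt(141) + sqrt(5933541)/213)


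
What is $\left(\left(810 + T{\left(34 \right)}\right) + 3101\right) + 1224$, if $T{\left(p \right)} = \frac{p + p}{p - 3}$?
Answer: $\frac{159253}{31} \approx 5137.2$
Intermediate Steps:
$T{\left(p \right)} = \frac{2 p}{-3 + p}$
$\left(\left(810 + T{\left(34 \right)}\right) + 3101\right) + 1224 = \left(\left(810 + 2 \cdot 34 \frac{1}{-3 + 34}\right) + 3101\right) + 1224 = \left(\left(810 + 2 \cdot 34 \cdot \frac{1}{31}\right) + 3101\right) + 1224 = \left(\left(810 + \frac{68}{31}\right) + 3101\right) + 1224 = \left(\frac{25178}{31} + 3101\right) + 1224 = \frac{121309}{31} + 1224 = \frac{159253}{31}$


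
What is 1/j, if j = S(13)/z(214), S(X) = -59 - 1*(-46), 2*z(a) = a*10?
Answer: -1070/13 ≈ -82.308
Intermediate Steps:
z(a) = 5*a (z(a) = (a*10)/2 = (10*a)/2 = 5*a)
S(X) = -13 (S(X) = -59 + 46 = -13)
j = -13/1070 (j = -13/(5*214) = -13/1070 ≈ -0.012150)
1/j = 1/(-13/1070) = -1070/13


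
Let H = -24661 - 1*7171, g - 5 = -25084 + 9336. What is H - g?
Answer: -16089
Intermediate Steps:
g = -15743 (g = 5 + (-25084 + 9336) = 5 - 15748 = -15743)
H = -31832 (H = -24661 - 7171 = -31832)
H - g = -31832 - 1*(-15743) = -31832 + 15743 = -16089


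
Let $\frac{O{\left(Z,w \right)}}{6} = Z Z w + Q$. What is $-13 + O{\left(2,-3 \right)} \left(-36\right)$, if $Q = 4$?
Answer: $1715$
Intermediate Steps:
$O{\left(Z,w \right)} = 24 + 6 w Z^{2}$ ($O{\left(Z,w \right)} = 6 \left(Z Z w + 4\right) = 6 \left(Z^{2} w + 4\right) = 6 \left(w Z^{2} + 4\right) = 6 \left(4 + w Z^{2}\right) = 24 + 6 w Z^{2}$)
$-13 + O{\left(2,-3 \right)} \left(-36\right) = -13 + \left(24 + 6 \left(-3\right) 2^{2}\right) \left(-36\right) = -13 + \left(24 + 6 \left(-3\right) 4\right) \left(-36\right) = -13 + \left(24 - 72\right) \left(-36\right) = -13 - -1728 = -13 + 1728 = 1715$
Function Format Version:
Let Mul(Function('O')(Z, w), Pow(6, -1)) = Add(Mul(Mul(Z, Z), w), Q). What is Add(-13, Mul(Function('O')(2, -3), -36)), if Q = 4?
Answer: 1715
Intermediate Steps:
Function('O')(Z, w) = Add(24, Mul(6, w, Pow(Z, 2))) (Function('O')(Z, w) = Mul(6, Add(Mul(Mul(Z, Z), w), 4)) = Mul(6, Add(Mul(Pow(Z, 2), w), 4)) = Mul(6, Add(Mul(w, Pow(Z, 2)), 4)) = Mul(6, Add(4, Mul(w, Pow(Z, 2)))) = Add(24, Mul(6, w, Pow(Z, 2))))
Add(-13, Mul(Function('O')(2, -3), -36)) = Add(-13, Mul(Add(24, Mul(6, -3, Pow(2, 2))), -36)) = Add(-13, Mul(Add(24, Mul(6, -3, 4)), -36)) = Add(-13, Mul(Add(24, -72), -36)) = Add(-13, Mul(-48, -36)) = Add(-13, 1728) = 1715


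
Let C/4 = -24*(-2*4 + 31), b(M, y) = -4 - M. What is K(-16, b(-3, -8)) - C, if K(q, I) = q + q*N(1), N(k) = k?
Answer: 2176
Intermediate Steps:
K(q, I) = 2*q (K(q, I) = q + q*1 = q + q = 2*q)
C = -2208 (C = 4*(-24*(-2*4 + 31)) = 4*(-24*(-8 + 31)) = 4*(-24*23) = 4*(-552) = -2208)
K(-16, b(-3, -8)) - C = 2*(-16) - 1*(-2208) = -32 + 2208 = 2176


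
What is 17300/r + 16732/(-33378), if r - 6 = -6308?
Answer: -170721116/52587039 ≈ -3.2464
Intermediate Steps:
r = -6302 (r = 6 - 6308 = -6302)
17300/r + 16732/(-33378) = 17300/(-6302) + 16732/(-33378) = 17300*(-1/6302) + 16732*(-1/33378) = -8650/3151 - 8366/16689 = -170721116/52587039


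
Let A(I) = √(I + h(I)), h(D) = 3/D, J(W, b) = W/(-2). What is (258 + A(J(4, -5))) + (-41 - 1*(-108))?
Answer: 325 + I*√14/2 ≈ 325.0 + 1.8708*I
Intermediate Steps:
J(W, b) = -W/2 (J(W, b) = W*(-½) = -W/2)
A(I) = √(I + 3/I)
(258 + A(J(4, -5))) + (-41 - 1*(-108)) = (258 + √(-½*4 + 3/((-½*4)))) + (-41 - 1*(-108)) = (258 + √(-2 + 3/(-2))) + (-41 + 108) = (258 + √(-2 + 3*(-½))) + 67 = (258 + √(-2 - 3/2)) + 67 = (258 + √(-7/2)) + 67 = (258 + I*√14/2) + 67 = 325 + I*√14/2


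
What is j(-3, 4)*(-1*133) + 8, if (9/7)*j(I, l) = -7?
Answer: 6589/9 ≈ 732.11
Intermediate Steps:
j(I, l) = -49/9 (j(I, l) = (7/9)*(-7) = -49/9)
j(-3, 4)*(-1*133) + 8 = -(-49)*133/9 + 8 = -49/9*(-133) + 8 = 6517/9 + 8 = 6589/9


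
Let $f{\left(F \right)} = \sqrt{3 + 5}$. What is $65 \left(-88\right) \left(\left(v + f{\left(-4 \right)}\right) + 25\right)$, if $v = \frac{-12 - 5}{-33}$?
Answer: $- \frac{437840}{3} - 11440 \sqrt{2} \approx -1.6213 \cdot 10^{5}$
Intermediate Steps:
$v = \frac{17}{33}$ ($v = \left(-17\right) \left(- \frac{1}{33}\right) = \frac{17}{33} \approx 0.51515$)
$f{\left(F \right)} = 2 \sqrt{2}$ ($f{\left(F \right)} = \sqrt{8} = 2 \sqrt{2}$)
$65 \left(-88\right) \left(\left(v + f{\left(-4 \right)}\right) + 25\right) = 65 \left(-88\right) \left(\left(\frac{17}{33} + 2 \sqrt{2}\right) + 25\right) = - 5720 \left(\frac{842}{33} + 2 \sqrt{2}\right) = - \frac{437840}{3} - 11440 \sqrt{2}$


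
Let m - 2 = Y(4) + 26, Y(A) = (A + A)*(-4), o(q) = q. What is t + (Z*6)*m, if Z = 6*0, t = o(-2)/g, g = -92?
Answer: 1/46 ≈ 0.021739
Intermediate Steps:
Y(A) = -8*A (Y(A) = (2*A)*(-4) = -8*A)
t = 1/46 (t = -2/(-92) = -2*(-1/92) = 1/46 ≈ 0.021739)
Z = 0
m = -4 (m = 2 + (-8*4 + 26) = 2 + (-32 + 26) = 2 - 6 = -4)
t + (Z*6)*m = 1/46 + (0*6)*(-4) = 1/46 + 0*(-4) = 1/46 + 0 = 1/46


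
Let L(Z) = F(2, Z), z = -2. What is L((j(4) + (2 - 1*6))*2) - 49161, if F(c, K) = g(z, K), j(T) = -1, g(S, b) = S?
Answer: -49163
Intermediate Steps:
F(c, K) = -2
L(Z) = -2
L((j(4) + (2 - 1*6))*2) - 49161 = -2 - 49161 = -49163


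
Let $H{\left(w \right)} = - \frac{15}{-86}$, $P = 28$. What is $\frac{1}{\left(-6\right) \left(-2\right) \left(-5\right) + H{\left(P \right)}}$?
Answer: $- \frac{86}{5145} \approx -0.016715$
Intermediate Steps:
$H{\left(w \right)} = \frac{15}{86}$ ($H{\left(w \right)} = \left(-15\right) \left(- \frac{1}{86}\right) = \frac{15}{86}$)
$\frac{1}{\left(-6\right) \left(-2\right) \left(-5\right) + H{\left(P \right)}} = \frac{1}{\left(-6\right) \left(-2\right) \left(-5\right) + \frac{15}{86}} = \frac{1}{12 \left(-5\right) + \frac{15}{86}} = \frac{1}{-60 + \frac{15}{86}} = \frac{1}{- \frac{5145}{86}} = - \frac{86}{5145}$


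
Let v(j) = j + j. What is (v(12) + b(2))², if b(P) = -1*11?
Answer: 169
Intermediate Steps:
b(P) = -11
v(j) = 2*j
(v(12) + b(2))² = (2*12 - 11)² = (24 - 11)² = 13² = 169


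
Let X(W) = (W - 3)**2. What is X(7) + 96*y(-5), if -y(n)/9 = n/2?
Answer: 2176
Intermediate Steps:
X(W) = (-3 + W)**2
y(n) = -9*n/2
X(7) + 96*y(-5) = (-3 + 7)**2 + 96*(-9/2*(-5)) = 4**2 + 96*(45/2) = 16 + 2160 = 2176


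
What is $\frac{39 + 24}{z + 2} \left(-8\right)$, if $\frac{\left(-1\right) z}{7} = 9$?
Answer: $\frac{504}{61} \approx 8.2623$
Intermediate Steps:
$z = -63$ ($z = \left(-7\right) 9 = -63$)
$\frac{39 + 24}{z + 2} \left(-8\right) = \frac{39 + 24}{-63 + 2} \left(-8\right) = \frac{63}{-61} \left(-8\right) = 63 \left(- \frac{1}{61}\right) \left(-8\right) = \left(- \frac{63}{61}\right) \left(-8\right) = \frac{504}{61}$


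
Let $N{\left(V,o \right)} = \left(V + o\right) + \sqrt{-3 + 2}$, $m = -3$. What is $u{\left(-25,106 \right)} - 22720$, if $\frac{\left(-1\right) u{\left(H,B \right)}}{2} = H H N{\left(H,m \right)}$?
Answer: $12280 - 1250 i \approx 12280.0 - 1250.0 i$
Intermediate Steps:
$N{\left(V,o \right)} = i + V + o$ ($N{\left(V,o \right)} = \left(V + o\right) + \sqrt{-1} = \left(V + o\right) + i = i + V + o$)
$u{\left(H,B \right)} = - 2 H^{2} \left(-3 + i + H\right)$ ($u{\left(H,B \right)} = - 2 H H \left(i + H - 3\right) = - 2 H^{2} \left(-3 + i + H\right)$)
$u{\left(-25,106 \right)} - 22720 = 2 \left(-25\right)^{2} \left(3 - i - -25\right) - 22720 = 2 \cdot 625 \left(3 - i + 25\right) - 22720 = 2 \cdot 625 \left(28 - i\right) - 22720 = \left(35000 - 1250 i\right) - 22720 = 12280 - 1250 i$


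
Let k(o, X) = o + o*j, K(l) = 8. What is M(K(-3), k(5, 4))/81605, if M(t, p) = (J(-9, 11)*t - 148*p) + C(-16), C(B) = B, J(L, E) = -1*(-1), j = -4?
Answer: 2212/81605 ≈ 0.027106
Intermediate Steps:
J(L, E) = 1
k(o, X) = -3*o (k(o, X) = o + o*(-4) = o - 4*o = -3*o)
M(t, p) = -16 + t - 148*p (M(t, p) = (1*t - 148*p) - 16 = (t - 148*p) - 16 = -16 + t - 148*p)
M(K(-3), k(5, 4))/81605 = (-16 + 8 - (-444)*5)/81605 = (-16 + 8 - 148*(-15))*(1/81605) = (-16 + 8 + 2220)*(1/81605) = 2212*(1/81605) = 2212/81605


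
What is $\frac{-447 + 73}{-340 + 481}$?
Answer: $- \frac{374}{141} \approx -2.6525$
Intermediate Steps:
$\frac{-447 + 73}{-340 + 481} = - \frac{374}{141}$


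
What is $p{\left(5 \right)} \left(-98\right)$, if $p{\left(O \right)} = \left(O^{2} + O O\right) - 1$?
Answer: $-4802$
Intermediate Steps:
$p{\left(O \right)} = -1 + 2 O^{2}$ ($p{\left(O \right)} = \left(O^{2} + O^{2}\right) - 1 = 2 O^{2} - 1 = -1 + 2 O^{2}$)
$p{\left(5 \right)} \left(-98\right) = \left(-1 + 2 \cdot 5^{2}\right) \left(-98\right) = \left(-1 + 2 \cdot 25\right) \left(-98\right) = \left(-1 + 50\right) \left(-98\right) = 49 \left(-98\right) = -4802$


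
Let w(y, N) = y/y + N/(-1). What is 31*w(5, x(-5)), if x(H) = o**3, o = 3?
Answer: -806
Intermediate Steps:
x(H) = 27 (x(H) = 3**3 = 27)
w(y, N) = 1 - N (w(y, N) = 1 + N*(-1) = 1 - N)
31*w(5, x(-5)) = 31*(1 - 1*27) = 31*(1 - 27) = 31*(-26) = -806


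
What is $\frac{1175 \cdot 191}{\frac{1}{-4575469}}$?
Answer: $-1026849630325$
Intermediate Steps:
$\frac{1175 \cdot 191}{\frac{1}{-4575469}} = \frac{224425}{- \frac{1}{4575469}} = 224425 \left(-4575469\right) = -1026849630325$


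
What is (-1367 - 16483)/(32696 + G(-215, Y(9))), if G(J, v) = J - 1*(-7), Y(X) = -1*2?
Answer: -8925/16244 ≈ -0.54943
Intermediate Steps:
Y(X) = -2
G(J, v) = 7 + J (G(J, v) = J + 7 = 7 + J)
(-1367 - 16483)/(32696 + G(-215, Y(9))) = (-1367 - 16483)/(32696 + (7 - 215)) = -17850/(32696 - 208) = -17850/32488 = -17850*1/32488 = -8925/16244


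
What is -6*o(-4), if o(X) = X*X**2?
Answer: 384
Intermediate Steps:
o(X) = X**3
-6*o(-4) = -6*(-4)**3 = -6*(-64) = 384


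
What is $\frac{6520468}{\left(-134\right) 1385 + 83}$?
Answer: $- \frac{6520468}{185507} \approx -35.149$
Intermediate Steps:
$\frac{6520468}{\left(-134\right) 1385 + 83} = \frac{6520468}{-185590 + 83} = \frac{6520468}{-185507} = 6520468 \left(- \frac{1}{185507}\right) = - \frac{6520468}{185507}$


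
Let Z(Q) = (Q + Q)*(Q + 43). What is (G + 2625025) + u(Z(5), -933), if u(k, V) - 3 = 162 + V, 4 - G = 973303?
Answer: 1650958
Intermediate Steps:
G = -973299 (G = 4 - 1*973303 = 4 - 973303 = -973299)
Z(Q) = 2*Q*(43 + Q) (Z(Q) = (2*Q)*(43 + Q) = 2*Q*(43 + Q))
u(k, V) = 165 + V (u(k, V) = 3 + (162 + V) = 165 + V)
(G + 2625025) + u(Z(5), -933) = (-973299 + 2625025) + (165 - 933) = 1651726 - 768 = 1650958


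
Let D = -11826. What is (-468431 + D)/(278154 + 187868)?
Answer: -480257/466022 ≈ -1.0305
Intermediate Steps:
(-468431 + D)/(278154 + 187868) = (-468431 - 11826)/(278154 + 187868) = -480257/466022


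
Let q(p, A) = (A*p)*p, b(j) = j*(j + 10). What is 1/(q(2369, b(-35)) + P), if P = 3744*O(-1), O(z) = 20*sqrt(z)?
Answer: 196425635/964575752353111201 - 14976*I/4822878761765556005 ≈ 2.0364e-10 - 3.1052e-15*I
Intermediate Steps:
b(j) = j*(10 + j)
q(p, A) = A*p**2
P = 74880*I (P = 3744*(20*sqrt(-1)) = 3744*(20*I) = 74880*I ≈ 74880.0*I)
1/(q(2369, b(-35)) + P) = 1/(-35*(10 - 35)*2369**2 + 74880*I) = 1/(-35*(-25)*5612161 + 74880*I) = 1/(875*5612161 + 74880*I) = 1/(4910640875 + 74880*I) = (4910640875 - 74880*I)/24114393808827780025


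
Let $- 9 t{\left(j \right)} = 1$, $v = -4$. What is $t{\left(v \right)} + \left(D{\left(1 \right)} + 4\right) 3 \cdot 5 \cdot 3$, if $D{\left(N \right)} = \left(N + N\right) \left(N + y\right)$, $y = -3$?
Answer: $- \frac{1}{9} \approx -0.11111$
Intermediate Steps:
$t{\left(j \right)} = - \frac{1}{9}$ ($t{\left(j \right)} = \left(- \frac{1}{9}\right) 1 = - \frac{1}{9}$)
$D{\left(N \right)} = 2 N \left(-3 + N\right)$ ($D{\left(N \right)} = \left(N + N\right) \left(N - 3\right) = 2 N \left(-3 + N\right)$)
$t{\left(v \right)} + \left(D{\left(1 \right)} + 4\right) 3 \cdot 5 \cdot 3 = - \frac{1}{9} + \left(2 \cdot 1 \left(-3 + 1\right) + 4\right) 3 \cdot 5 \cdot 3 = - \frac{1}{9} + \left(2 \cdot 1 \left(-2\right) + 4\right) 15 \cdot 3 = - \frac{1}{9} + \left(-4 + 4\right) 45 = - \frac{1}{9} + 0 \cdot 45 = - \frac{1}{9} + 0 = - \frac{1}{9}$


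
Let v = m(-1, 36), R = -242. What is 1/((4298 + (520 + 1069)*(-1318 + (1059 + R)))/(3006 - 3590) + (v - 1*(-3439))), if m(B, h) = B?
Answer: 584/2799583 ≈ 0.00020860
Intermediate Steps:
v = -1
1/((4298 + (520 + 1069)*(-1318 + (1059 + R)))/(3006 - 3590) + (v - 1*(-3439))) = 1/((4298 + (520 + 1069)*(-1318 + (1059 - 242)))/(3006 - 3590) + (-1 - 1*(-3439))) = 1/((4298 + 1589*(-1318 + 817))/(-584) + (-1 + 3439)) = 1/((4298 + 1589*(-501))*(-1/584) + 3438) = 1/((4298 - 796089)*(-1/584) + 3438) = 1/(-791791*(-1/584) + 3438) = 1/(791791/584 + 3438) = 1/(2799583/584) = 584/2799583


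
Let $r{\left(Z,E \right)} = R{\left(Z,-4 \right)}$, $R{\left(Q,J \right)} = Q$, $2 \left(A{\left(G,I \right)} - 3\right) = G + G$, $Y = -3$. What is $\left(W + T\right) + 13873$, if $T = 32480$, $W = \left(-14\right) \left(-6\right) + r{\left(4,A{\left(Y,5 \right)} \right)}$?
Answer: $46441$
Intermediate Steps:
$A{\left(G,I \right)} = 3 + G$ ($A{\left(G,I \right)} = 3 + \frac{G + G}{2} = 3 + \frac{2 G}{2} = 3 + G$)
$r{\left(Z,E \right)} = Z$
$W = 88$ ($W = \left(-14\right) \left(-6\right) + 4 = 84 + 4 = 88$)
$\left(W + T\right) + 13873 = \left(88 + 32480\right) + 13873 = 32568 + 13873 = 46441$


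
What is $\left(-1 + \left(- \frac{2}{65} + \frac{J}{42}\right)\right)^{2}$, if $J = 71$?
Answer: $\frac{3243601}{7452900} \approx 0.43521$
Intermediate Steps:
$\left(-1 + \left(- \frac{2}{65} + \frac{J}{42}\right)\right)^{2} = \left(-1 + \left(- \frac{2}{65} + \frac{71}{42}\right)\right)^{2} = \left(-1 + \frac{4531}{2730}\right)^{2} = \left(\frac{1801}{2730}\right)^{2} = \frac{3243601}{7452900}$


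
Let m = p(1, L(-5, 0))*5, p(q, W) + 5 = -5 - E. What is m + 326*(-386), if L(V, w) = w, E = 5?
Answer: -125911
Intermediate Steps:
p(q, W) = -15 (p(q, W) = -5 + (-5 - 1*5) = -5 + (-5 - 5) = -5 - 10 = -15)
m = -75 (m = -15*5 = -75)
m + 326*(-386) = -75 + 326*(-386) = -75 - 125836 = -125911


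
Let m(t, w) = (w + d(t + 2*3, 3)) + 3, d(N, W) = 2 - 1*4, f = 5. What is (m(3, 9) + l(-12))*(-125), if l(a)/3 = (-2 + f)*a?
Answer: 12250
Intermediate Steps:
d(N, W) = -2 (d(N, W) = 2 - 4 = -2)
m(t, w) = 1 + w (m(t, w) = (w - 2) + 3 = (-2 + w) + 3 = 1 + w)
l(a) = 9*a (l(a) = 3*((-2 + 5)*a) = 3*(3*a) = 9*a)
(m(3, 9) + l(-12))*(-125) = ((1 + 9) + 9*(-12))*(-125) = (10 - 108)*(-125) = -98*(-125) = 12250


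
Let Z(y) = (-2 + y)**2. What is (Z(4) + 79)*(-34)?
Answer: -2822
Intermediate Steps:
(Z(4) + 79)*(-34) = ((-2 + 4)**2 + 79)*(-34) = (2**2 + 79)*(-34) = (4 + 79)*(-34) = 83*(-34) = -2822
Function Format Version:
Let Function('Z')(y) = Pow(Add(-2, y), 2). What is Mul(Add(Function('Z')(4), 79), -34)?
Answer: -2822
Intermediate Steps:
Mul(Add(Function('Z')(4), 79), -34) = Mul(Add(Pow(Add(-2, 4), 2), 79), -34) = Mul(Add(Pow(2, 2), 79), -34) = Mul(Add(4, 79), -34) = Mul(83, -34) = -2822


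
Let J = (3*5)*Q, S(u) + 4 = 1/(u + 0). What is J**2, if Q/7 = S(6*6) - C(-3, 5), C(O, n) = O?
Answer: 1500625/144 ≈ 10421.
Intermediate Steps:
S(u) = -4 + 1/u (S(u) = -4 + 1/(u + 0) = -4 + 1/u)
Q = -245/36 (Q = 7*((-4 + 1/(6*6)) - 1*(-3)) = 7*((-4 + 1/36) + 3) = 7*(-143/36 + 3) = 7*(-35/36) = -245/36 ≈ -6.8056)
J = -1225/12 (J = (3*5)*(-245/36) = 15*(-245/36) = -1225/12 ≈ -102.08)
J**2 = (-1225/12)**2 = 1500625/144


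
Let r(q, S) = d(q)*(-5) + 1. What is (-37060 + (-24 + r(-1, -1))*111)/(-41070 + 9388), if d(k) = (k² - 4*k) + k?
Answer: 41833/31682 ≈ 1.3204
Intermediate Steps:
d(k) = k² - 3*k
r(q, S) = 1 - 5*q*(-3 + q) (r(q, S) = (q*(-3 + q))*(-5) + 1 = -5*q*(-3 + q) + 1 = 1 - 5*q*(-3 + q))
(-37060 + (-24 + r(-1, -1))*111)/(-41070 + 9388) = (-37060 + (-24 + (1 - 5*(-1)*(-3 - 1)))*111)/(-41070 + 9388) = (-37060 + (-24 + (1 - 5*(-1)*(-4)))*111)/(-31682) = (-37060 + (-24 + (1 - 20))*111)*(-1/31682) = (-37060 + (-24 - 19)*111)*(-1/31682) = (-37060 - 43*111)*(-1/31682) = (-37060 - 4773)*(-1/31682) = -41833*(-1/31682) = 41833/31682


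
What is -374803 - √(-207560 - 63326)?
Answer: -374803 - I*√270886 ≈ -3.748e+5 - 520.47*I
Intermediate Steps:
-374803 - √(-207560 - 63326) = -374803 - √(-270886) = -374803 - I*√270886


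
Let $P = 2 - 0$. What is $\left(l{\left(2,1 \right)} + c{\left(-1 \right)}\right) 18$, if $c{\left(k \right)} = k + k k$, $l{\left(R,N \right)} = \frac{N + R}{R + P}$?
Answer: $\frac{27}{2} \approx 13.5$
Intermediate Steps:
$P = 2$ ($P = 2 + 0 = 2$)
$l{\left(R,N \right)} = \frac{N + R}{2 + R}$ ($l{\left(R,N \right)} = \frac{N + R}{R + 2} = \frac{N + R}{2 + R}$)
$c{\left(k \right)} = k + k^{2}$
$\left(l{\left(2,1 \right)} + c{\left(-1 \right)}\right) 18 = \left(\frac{1 + 2}{2 + 2} - \left(1 - 1\right)\right) 18 = \left(\frac{1}{4} \cdot 3 - 0\right) 18 = \left(\frac{1}{4} \cdot 3 + 0\right) 18 = \left(\frac{3}{4} + 0\right) 18 = \frac{3}{4} \cdot 18 = \frac{27}{2}$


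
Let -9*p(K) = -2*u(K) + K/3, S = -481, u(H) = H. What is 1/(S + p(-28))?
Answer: -27/13127 ≈ -0.0020568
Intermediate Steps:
p(K) = 5*K/27 (p(K) = -(-2*K + K/3)/9 = -(-5)*K/27 = 5*K/27)
1/(S + p(-28)) = 1/(-481 + (5/27)*(-28)) = 1/(-481 - 140/27) = 1/(-13127/27) = -27/13127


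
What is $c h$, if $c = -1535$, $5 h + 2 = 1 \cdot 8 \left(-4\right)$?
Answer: $10438$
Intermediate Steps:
$h = - \frac{34}{5}$ ($h = - \frac{2}{5} + \frac{1 \cdot 8 \left(-4\right)}{5} = - \frac{2}{5} + \frac{8 \left(-4\right)}{5} = - \frac{2}{5} + \frac{1}{5} \left(-32\right) = - \frac{2}{5} - \frac{32}{5} = - \frac{34}{5} \approx -6.8$)
$c h = \left(-1535\right) \left(- \frac{34}{5}\right) = 10438$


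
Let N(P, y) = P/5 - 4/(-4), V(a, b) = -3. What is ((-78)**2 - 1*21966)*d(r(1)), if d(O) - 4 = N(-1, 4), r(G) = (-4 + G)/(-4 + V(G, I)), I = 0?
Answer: -381168/5 ≈ -76234.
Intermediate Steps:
N(P, y) = 1 + P/5 (N(P, y) = P*(1/5) - 4*(-1/4) = P/5 + 1 = 1 + P/5)
r(G) = 4/7 - G/7 (r(G) = (-4 + G)/(-4 - 3) = (-4 + G)/(-7) = (-4 + G)*(-1/7) = 4/7 - G/7)
d(O) = 24/5 (d(O) = 4 + (1 + (1/5)*(-1)) = 4 + (1 - 1/5) = 4 + 4/5 = 24/5)
((-78)**2 - 1*21966)*d(r(1)) = ((-78)**2 - 1*21966)*(24/5) = (6084 - 21966)*(24/5) = -15882*24/5 = -381168/5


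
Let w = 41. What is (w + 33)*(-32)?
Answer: -2368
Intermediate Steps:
(w + 33)*(-32) = (41 + 33)*(-32) = 74*(-32) = -2368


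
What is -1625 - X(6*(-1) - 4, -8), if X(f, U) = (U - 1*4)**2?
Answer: -1769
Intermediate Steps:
X(f, U) = (-4 + U)**2 (X(f, U) = (U - 4)**2 = (-4 + U)**2)
-1625 - X(6*(-1) - 4, -8) = -1625 - (-4 - 8)**2 = -1625 - 1*(-12)**2 = -1625 - 1*144 = -1625 - 144 = -1769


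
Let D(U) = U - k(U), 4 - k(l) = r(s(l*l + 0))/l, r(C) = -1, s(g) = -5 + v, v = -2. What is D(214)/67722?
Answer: 44939/14492508 ≈ 0.0031008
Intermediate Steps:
s(g) = -7 (s(g) = -5 - 2 = -7)
k(l) = 4 + 1/l (k(l) = 4 - (-1)/l = 4 + 1/l)
D(U) = -4 + U - 1/U (D(U) = U - (4 + 1/U) = U + (-4 - 1/U) = -4 + U - 1/U)
D(214)/67722 = (-4 + 214 - 1/214)/67722 = (-4 + 214 - 1*1/214)*(1/67722) = (-4 + 214 - 1/214)*(1/67722) = (44939/214)*(1/67722) = 44939/14492508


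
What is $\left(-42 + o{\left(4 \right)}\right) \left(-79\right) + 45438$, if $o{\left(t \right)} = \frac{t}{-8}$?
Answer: $\frac{97591}{2} \approx 48796.0$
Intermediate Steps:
$o{\left(t \right)} = - \frac{t}{8}$ ($o{\left(t \right)} = t \left(- \frac{1}{8}\right) = - \frac{t}{8}$)
$\left(-42 + o{\left(4 \right)}\right) \left(-79\right) + 45438 = \left(-42 - \frac{1}{2}\right) \left(-79\right) + 45438 = \left(- \frac{85}{2}\right) \left(-79\right) + 45438 = \frac{6715}{2} + 45438 = \frac{97591}{2}$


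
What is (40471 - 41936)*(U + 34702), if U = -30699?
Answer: -5864395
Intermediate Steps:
(40471 - 41936)*(U + 34702) = (40471 - 41936)*(-30699 + 34702) = -1465*4003 = -5864395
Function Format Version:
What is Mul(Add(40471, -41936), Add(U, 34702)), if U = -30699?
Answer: -5864395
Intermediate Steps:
Mul(Add(40471, -41936), Add(U, 34702)) = Mul(Add(40471, -41936), Add(-30699, 34702)) = Mul(-1465, 4003) = -5864395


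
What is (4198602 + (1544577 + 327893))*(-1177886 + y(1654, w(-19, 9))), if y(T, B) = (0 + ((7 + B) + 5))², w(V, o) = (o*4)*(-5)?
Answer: -6979680777664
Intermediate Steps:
w(V, o) = -20*o (w(V, o) = (4*o)*(-5) = -20*o)
y(T, B) = (12 + B)² (y(T, B) = (0 + (12 + B))² = (12 + B)²)
(4198602 + (1544577 + 327893))*(-1177886 + y(1654, w(-19, 9))) = (4198602 + (1544577 + 327893))*(-1177886 + (12 - 20*9)²) = (4198602 + 1872470)*(-1177886 + (12 - 180)²) = 6071072*(-1177886 + (-168)²) = 6071072*(-1177886 + 28224) = 6071072*(-1149662) = -6979680777664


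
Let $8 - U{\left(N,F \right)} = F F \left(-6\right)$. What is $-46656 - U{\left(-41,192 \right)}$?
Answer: $-267848$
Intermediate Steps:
$U{\left(N,F \right)} = 8 + 6 F^{2}$ ($U{\left(N,F \right)} = 8 - F F \left(-6\right) = 8 - F^{2} \left(-6\right) = 8 - - 6 F^{2} = 8 + 6 F^{2}$)
$-46656 - U{\left(-41,192 \right)} = -46656 - \left(8 + 6 \cdot 192^{2}\right) = -46656 - \left(8 + 6 \cdot 36864\right) = -46656 - \left(8 + 221184\right) = -46656 - 221192 = -267848$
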